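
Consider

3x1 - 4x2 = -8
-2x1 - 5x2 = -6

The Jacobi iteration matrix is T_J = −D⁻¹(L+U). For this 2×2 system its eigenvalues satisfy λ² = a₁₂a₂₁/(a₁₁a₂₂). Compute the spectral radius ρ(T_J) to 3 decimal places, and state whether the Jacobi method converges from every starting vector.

a₁₂a₂₁/(a₁₁a₂₂) = (-4)·(-2) / ((3)·(-5)) = -0.533333
ρ = √|-0.533333| = √0.533333 = 0.730
ρ < 1, so Jacobi converges

0.730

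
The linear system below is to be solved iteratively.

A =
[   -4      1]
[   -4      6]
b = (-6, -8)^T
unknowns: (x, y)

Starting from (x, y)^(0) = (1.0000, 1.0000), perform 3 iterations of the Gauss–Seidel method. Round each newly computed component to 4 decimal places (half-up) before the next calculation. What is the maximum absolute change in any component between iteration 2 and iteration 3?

Iteration 1:
  x = (-6 - (1)·1.0000) / (-4) = 1.7500
  y = (-8 - (-4)·1.7500) / (6) = -0.1667
Iteration 2:
  x = (-6 - (1)·-0.1667) / (-4) = 1.4583
  y = (-8 - (-4)·1.4583) / (6) = -0.3611
Iteration 3:
  x = (-6 - (1)·-0.3611) / (-4) = 1.4097
  y = (-8 - (-4)·1.4097) / (6) = -0.3935
Change: (-0.0486, -0.0324) → max |·| = 0.0486

0.0486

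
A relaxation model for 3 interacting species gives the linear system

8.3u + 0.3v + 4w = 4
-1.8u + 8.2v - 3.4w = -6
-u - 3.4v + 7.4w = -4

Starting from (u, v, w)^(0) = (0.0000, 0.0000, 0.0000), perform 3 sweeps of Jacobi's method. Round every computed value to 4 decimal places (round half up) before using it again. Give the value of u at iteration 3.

Iteration 1:
  u = (4 - (0.3)·0.0000 - (4)·0.0000) / (8.3) = 0.4819
  v = (-6 - (-1.8)·0.0000 - (-3.4)·0.0000) / (8.2) = -0.7317
  w = (-4 - (-1)·0.0000 - (-3.4)·0.0000) / (7.4) = -0.5405
Iteration 2:
  u = (4 - (0.3)·-0.7317 - (4)·-0.5405) / (8.3) = 0.7689
  v = (-6 - (-1.8)·0.4819 - (-3.4)·-0.5405) / (8.2) = -0.8500
  w = (-4 - (-1)·0.4819 - (-3.4)·-0.7317) / (7.4) = -0.8116
Iteration 3:
  u = (4 - (0.3)·-0.8500 - (4)·-0.8116) / (8.3) = 0.9038
  v = (-6 - (-1.8)·0.7689 - (-3.4)·-0.8116) / (8.2) = -0.8994
  w = (-4 - (-1)·0.7689 - (-3.4)·-0.8500) / (7.4) = -0.8272

0.9038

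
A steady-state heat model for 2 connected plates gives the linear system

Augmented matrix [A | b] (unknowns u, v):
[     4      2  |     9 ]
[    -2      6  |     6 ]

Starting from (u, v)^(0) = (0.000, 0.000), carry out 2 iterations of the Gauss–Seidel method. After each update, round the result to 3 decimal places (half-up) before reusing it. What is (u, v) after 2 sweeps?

(1.375, 1.458)

Iteration 1:
  u = (9 - (2)·0.000) / (4) = 2.250
  v = (6 - (-2)·2.250) / (6) = 1.750
Iteration 2:
  u = (9 - (2)·1.750) / (4) = 1.375
  v = (6 - (-2)·1.375) / (6) = 1.458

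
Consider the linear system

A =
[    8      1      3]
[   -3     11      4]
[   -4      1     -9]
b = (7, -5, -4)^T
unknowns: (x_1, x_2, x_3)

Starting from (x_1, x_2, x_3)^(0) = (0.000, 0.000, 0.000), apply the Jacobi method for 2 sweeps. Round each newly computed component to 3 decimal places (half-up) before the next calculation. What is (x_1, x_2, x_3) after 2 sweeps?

Iteration 1:
  x_1 = (7 - (1)·0.000 - (3)·0.000) / (8) = 0.875
  x_2 = (-5 - (-3)·0.000 - (4)·0.000) / (11) = -0.455
  x_3 = (-4 - (-4)·0.000 - (1)·0.000) / (-9) = 0.444
Iteration 2:
  x_1 = (7 - (1)·-0.455 - (3)·0.444) / (8) = 0.765
  x_2 = (-5 - (-3)·0.875 - (4)·0.444) / (11) = -0.377
  x_3 = (-4 - (-4)·0.875 - (1)·-0.455) / (-9) = 0.005

(0.765, -0.377, 0.005)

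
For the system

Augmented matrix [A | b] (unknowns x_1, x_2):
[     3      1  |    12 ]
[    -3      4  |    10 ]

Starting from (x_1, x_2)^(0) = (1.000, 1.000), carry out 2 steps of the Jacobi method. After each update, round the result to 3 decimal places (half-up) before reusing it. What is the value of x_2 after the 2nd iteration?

5.250

Iteration 1:
  x_1 = (12 - (1)·1.000) / (3) = 3.667
  x_2 = (10 - (-3)·1.000) / (4) = 3.250
Iteration 2:
  x_1 = (12 - (1)·3.250) / (3) = 2.917
  x_2 = (10 - (-3)·3.667) / (4) = 5.250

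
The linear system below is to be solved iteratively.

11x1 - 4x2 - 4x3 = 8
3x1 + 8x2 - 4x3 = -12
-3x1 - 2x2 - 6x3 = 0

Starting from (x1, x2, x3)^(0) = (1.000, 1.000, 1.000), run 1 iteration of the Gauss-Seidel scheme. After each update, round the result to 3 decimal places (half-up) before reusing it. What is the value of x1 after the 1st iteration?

1.455

Iteration 1:
  x1 = (8 - (-4)·1.000 - (-4)·1.000) / (11) = 1.455
  x2 = (-12 - (3)·1.455 - (-4)·1.000) / (8) = -1.546
  x3 = (0 - (-3)·1.455 - (-2)·-1.546) / (-6) = -0.212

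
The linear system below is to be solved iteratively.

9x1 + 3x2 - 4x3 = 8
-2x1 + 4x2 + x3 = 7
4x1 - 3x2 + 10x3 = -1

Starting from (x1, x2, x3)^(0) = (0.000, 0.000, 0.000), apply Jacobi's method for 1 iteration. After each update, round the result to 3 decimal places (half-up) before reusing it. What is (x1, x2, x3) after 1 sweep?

(0.889, 1.750, -0.100)

Iteration 1:
  x1 = (8 - (3)·0.000 - (-4)·0.000) / (9) = 0.889
  x2 = (7 - (-2)·0.000 - (1)·0.000) / (4) = 1.750
  x3 = (-1 - (4)·0.000 - (-3)·0.000) / (10) = -0.100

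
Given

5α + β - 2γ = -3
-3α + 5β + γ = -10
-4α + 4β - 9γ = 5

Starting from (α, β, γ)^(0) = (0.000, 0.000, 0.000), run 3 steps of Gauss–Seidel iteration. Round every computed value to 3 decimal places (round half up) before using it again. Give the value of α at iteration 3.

-0.657

Iteration 1:
  α = (-3 - (1)·0.000 - (-2)·0.000) / (5) = -0.600
  β = (-10 - (-3)·-0.600 - (1)·0.000) / (5) = -2.360
  γ = (5 - (-4)·-0.600 - (4)·-2.360) / (-9) = -1.338
Iteration 2:
  α = (-3 - (1)·-2.360 - (-2)·-1.338) / (5) = -0.663
  β = (-10 - (-3)·-0.663 - (1)·-1.338) / (5) = -2.130
  γ = (5 - (-4)·-0.663 - (4)·-2.130) / (-9) = -1.208
Iteration 3:
  α = (-3 - (1)·-2.130 - (-2)·-1.208) / (5) = -0.657
  β = (-10 - (-3)·-0.657 - (1)·-1.208) / (5) = -2.153
  γ = (5 - (-4)·-0.657 - (4)·-2.153) / (-9) = -1.220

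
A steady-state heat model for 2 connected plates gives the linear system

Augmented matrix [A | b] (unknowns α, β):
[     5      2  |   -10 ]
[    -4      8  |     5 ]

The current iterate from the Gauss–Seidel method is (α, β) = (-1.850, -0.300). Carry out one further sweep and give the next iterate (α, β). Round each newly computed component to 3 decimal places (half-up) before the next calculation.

One sweep:
  α = (-10 - (2)·-0.300) / (5) = -1.880
  β = (5 - (-4)·-1.880) / (8) = -0.315

(-1.880, -0.315)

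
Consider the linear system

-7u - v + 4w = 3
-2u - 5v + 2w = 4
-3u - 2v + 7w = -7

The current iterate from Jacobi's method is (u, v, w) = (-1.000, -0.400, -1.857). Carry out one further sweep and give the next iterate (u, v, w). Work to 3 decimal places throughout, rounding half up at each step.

One sweep:
  u = (3 - (-1)·-0.400 - (4)·-1.857) / (-7) = -1.433
  v = (4 - (-2)·-1.000 - (2)·-1.857) / (-5) = -1.143
  w = (-7 - (-3)·-1.000 - (-2)·-0.400) / (7) = -1.543

(-1.433, -1.143, -1.543)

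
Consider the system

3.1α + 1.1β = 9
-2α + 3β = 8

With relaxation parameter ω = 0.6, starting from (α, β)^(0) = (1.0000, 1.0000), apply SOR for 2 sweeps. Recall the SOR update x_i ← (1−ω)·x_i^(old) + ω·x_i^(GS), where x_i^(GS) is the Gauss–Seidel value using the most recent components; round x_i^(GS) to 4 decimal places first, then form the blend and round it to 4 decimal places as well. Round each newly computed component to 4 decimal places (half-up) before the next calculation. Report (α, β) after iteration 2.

(1.9235, 3.4780)

Iteration 1:
  α: GS value = (9 - (1.1)·1.0000) / (3.1) = 2.5484;  α ← (1−ω)·1.0000 + ω·2.5484 = 1.9290
  β: GS value = (8 - (-2)·1.9290) / (3) = 3.9527;  β ← (1−ω)·1.0000 + ω·3.9527 = 2.7716
Iteration 2:
  α: GS value = (9 - (1.1)·2.7716) / (3.1) = 1.9198;  α ← (1−ω)·1.9290 + ω·1.9198 = 1.9235
  β: GS value = (8 - (-2)·1.9235) / (3) = 3.9490;  β ← (1−ω)·2.7716 + ω·3.9490 = 3.4780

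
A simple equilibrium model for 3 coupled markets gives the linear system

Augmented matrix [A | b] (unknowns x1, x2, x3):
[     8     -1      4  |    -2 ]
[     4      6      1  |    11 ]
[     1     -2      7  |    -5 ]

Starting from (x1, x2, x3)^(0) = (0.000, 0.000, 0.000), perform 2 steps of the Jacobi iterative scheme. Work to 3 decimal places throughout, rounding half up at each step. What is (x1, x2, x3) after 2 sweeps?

Iteration 1:
  x1 = (-2 - (-1)·0.000 - (4)·0.000) / (8) = -0.250
  x2 = (11 - (4)·0.000 - (1)·0.000) / (6) = 1.833
  x3 = (-5 - (1)·0.000 - (-2)·0.000) / (7) = -0.714
Iteration 2:
  x1 = (-2 - (-1)·1.833 - (4)·-0.714) / (8) = 0.336
  x2 = (11 - (4)·-0.250 - (1)·-0.714) / (6) = 2.119
  x3 = (-5 - (1)·-0.250 - (-2)·1.833) / (7) = -0.155

(0.336, 2.119, -0.155)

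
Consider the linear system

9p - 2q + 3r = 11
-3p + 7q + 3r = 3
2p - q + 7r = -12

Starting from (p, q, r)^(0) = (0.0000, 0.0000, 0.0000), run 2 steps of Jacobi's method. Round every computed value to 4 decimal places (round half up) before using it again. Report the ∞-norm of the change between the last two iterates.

1.2585

Iteration 1:
  p = (11 - (-2)·0.0000 - (3)·0.0000) / (9) = 1.2222
  q = (3 - (-3)·0.0000 - (3)·0.0000) / (7) = 0.4286
  r = (-12 - (2)·0.0000 - (-1)·0.0000) / (7) = -1.7143
Iteration 2:
  p = (11 - (-2)·0.4286 - (3)·-1.7143) / (9) = 1.8889
  q = (3 - (-3)·1.2222 - (3)·-1.7143) / (7) = 1.6871
  r = (-12 - (2)·1.2222 - (-1)·0.4286) / (7) = -2.0023
Change: (0.6667, 1.2585, -0.2880) → max |·| = 1.2585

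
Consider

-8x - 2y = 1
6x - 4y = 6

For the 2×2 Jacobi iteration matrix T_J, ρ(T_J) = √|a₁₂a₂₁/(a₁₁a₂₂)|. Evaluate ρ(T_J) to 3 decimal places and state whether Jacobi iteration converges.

0.612

a₁₂a₂₁/(a₁₁a₂₂) = (-2)·(6) / ((-8)·(-4)) = -0.375000
ρ = √|-0.375000| = √0.375000 = 0.612
ρ < 1, so Jacobi converges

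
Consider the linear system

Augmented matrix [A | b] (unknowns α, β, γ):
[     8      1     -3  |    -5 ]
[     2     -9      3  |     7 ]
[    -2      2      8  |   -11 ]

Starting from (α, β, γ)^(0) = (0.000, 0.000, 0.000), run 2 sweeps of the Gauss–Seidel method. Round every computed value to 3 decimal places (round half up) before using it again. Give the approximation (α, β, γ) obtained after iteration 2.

Iteration 1:
  α = (-5 - (1)·0.000 - (-3)·0.000) / (8) = -0.625
  β = (7 - (2)·-0.625 - (3)·0.000) / (-9) = -0.917
  γ = (-11 - (-2)·-0.625 - (2)·-0.917) / (8) = -1.302
Iteration 2:
  α = (-5 - (1)·-0.917 - (-3)·-1.302) / (8) = -0.999
  β = (7 - (2)·-0.999 - (3)·-1.302) / (-9) = -1.434
  γ = (-11 - (-2)·-0.999 - (2)·-1.434) / (8) = -1.266

(-0.999, -1.434, -1.266)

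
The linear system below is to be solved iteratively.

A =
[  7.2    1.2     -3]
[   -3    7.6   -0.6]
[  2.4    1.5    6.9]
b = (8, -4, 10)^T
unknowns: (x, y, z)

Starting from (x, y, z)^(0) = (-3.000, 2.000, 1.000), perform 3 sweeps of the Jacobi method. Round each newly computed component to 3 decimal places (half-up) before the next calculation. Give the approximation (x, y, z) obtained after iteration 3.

(1.672, 0.468, 0.647)

Iteration 1:
  x = (8 - (1.2)·2.000 - (-3)·1.000) / (7.2) = 1.194
  y = (-4 - (-3)·-3.000 - (-0.6)·1.000) / (7.6) = -1.632
  z = (10 - (2.4)·-3.000 - (1.5)·2.000) / (6.9) = 2.058
Iteration 2:
  x = (8 - (1.2)·-1.632 - (-3)·2.058) / (7.2) = 2.241
  y = (-4 - (-3)·1.194 - (-0.6)·2.058) / (7.6) = 0.107
  z = (10 - (2.4)·1.194 - (1.5)·-1.632) / (6.9) = 1.389
Iteration 3:
  x = (8 - (1.2)·0.107 - (-3)·1.389) / (7.2) = 1.672
  y = (-4 - (-3)·2.241 - (-0.6)·1.389) / (7.6) = 0.468
  z = (10 - (2.4)·2.241 - (1.5)·0.107) / (6.9) = 0.647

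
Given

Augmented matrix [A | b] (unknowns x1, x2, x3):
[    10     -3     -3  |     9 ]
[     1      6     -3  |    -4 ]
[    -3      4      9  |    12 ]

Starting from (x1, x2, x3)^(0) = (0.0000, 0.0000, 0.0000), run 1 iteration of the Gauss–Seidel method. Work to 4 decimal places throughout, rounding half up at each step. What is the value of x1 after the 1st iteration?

Iteration 1:
  x1 = (9 - (-3)·0.0000 - (-3)·0.0000) / (10) = 0.9000
  x2 = (-4 - (1)·0.9000 - (-3)·0.0000) / (6) = -0.8167
  x3 = (12 - (-3)·0.9000 - (4)·-0.8167) / (9) = 1.9963

0.9000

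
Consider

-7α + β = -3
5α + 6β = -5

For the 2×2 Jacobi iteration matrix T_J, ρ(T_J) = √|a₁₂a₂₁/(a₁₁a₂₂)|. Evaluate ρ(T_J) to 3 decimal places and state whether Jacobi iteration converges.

0.345

a₁₂a₂₁/(a₁₁a₂₂) = (1)·(5) / ((-7)·(6)) = -0.119048
ρ = √|-0.119048| = √0.119048 = 0.345
ρ < 1, so Jacobi converges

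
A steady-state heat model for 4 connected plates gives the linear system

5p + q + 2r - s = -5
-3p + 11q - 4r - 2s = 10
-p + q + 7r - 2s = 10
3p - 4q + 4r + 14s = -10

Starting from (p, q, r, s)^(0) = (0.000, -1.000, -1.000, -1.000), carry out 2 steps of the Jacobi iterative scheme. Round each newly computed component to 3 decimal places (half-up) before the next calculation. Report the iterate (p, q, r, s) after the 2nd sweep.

Iteration 1:
  p = (-5 - (1)·-1.000 - (2)·-1.000 - (-1)·-1.000) / (5) = -0.600
  q = (10 - (-3)·0.000 - (-4)·-1.000 - (-2)·-1.000) / (11) = 0.364
  r = (10 - (-1)·0.000 - (1)·-1.000 - (-2)·-1.000) / (7) = 1.286
  s = (-10 - (3)·0.000 - (-4)·-1.000 - (4)·-1.000) / (14) = -0.714
Iteration 2:
  p = (-5 - (1)·0.364 - (2)·1.286 - (-1)·-0.714) / (5) = -1.730
  q = (10 - (-3)·-0.600 - (-4)·1.286 - (-2)·-0.714) / (11) = 1.083
  r = (10 - (-1)·-0.600 - (1)·0.364 - (-2)·-0.714) / (7) = 1.087
  s = (-10 - (3)·-0.600 - (-4)·0.364 - (4)·1.286) / (14) = -0.849

(-1.730, 1.083, 1.087, -0.849)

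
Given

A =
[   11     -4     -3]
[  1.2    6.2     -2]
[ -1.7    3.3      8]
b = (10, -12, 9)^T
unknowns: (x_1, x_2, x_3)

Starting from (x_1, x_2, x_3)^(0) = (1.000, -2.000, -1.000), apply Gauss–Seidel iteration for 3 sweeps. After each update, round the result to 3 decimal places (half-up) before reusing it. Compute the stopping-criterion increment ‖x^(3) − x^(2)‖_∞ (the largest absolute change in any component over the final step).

Iteration 1:
  x_1 = (10 - (-4)·-2.000 - (-3)·-1.000) / (11) = -0.091
  x_2 = (-12 - (1.2)·-0.091 - (-2)·-1.000) / (6.2) = -2.240
  x_3 = (9 - (-1.7)·-0.091 - (3.3)·-2.240) / (8) = 2.030
Iteration 2:
  x_1 = (10 - (-4)·-2.240 - (-3)·2.030) / (11) = 0.648
  x_2 = (-12 - (1.2)·0.648 - (-2)·2.030) / (6.2) = -1.406
  x_3 = (9 - (-1.7)·0.648 - (3.3)·-1.406) / (8) = 1.843
Iteration 3:
  x_1 = (10 - (-4)·-1.406 - (-3)·1.843) / (11) = 0.900
  x_2 = (-12 - (1.2)·0.900 - (-2)·1.843) / (6.2) = -1.515
  x_3 = (9 - (-1.7)·0.900 - (3.3)·-1.515) / (8) = 1.941
Change: (0.252, -0.109, 0.098) → max |·| = 0.252

0.252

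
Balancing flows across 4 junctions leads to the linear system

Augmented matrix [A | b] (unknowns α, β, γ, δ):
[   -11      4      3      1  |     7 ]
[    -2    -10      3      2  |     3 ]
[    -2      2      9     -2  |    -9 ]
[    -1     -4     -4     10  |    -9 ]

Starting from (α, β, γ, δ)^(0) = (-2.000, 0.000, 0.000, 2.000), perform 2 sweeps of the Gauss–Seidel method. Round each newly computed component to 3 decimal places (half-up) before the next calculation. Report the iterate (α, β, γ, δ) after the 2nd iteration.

Iteration 1:
  α = (7 - (4)·0.000 - (3)·0.000 - (1)·2.000) / (-11) = -0.455
  β = (3 - (-2)·-0.455 - (3)·0.000 - (2)·2.000) / (-10) = 0.191
  γ = (-9 - (-2)·-0.455 - (2)·0.191 - (-2)·2.000) / (9) = -0.699
  δ = (-9 - (-1)·-0.455 - (-4)·0.191 - (-4)·-0.699) / (10) = -1.149
Iteration 2:
  α = (7 - (4)·0.191 - (3)·-0.699 - (1)·-1.149) / (-11) = -0.862
  β = (3 - (-2)·-0.862 - (3)·-0.699 - (2)·-1.149) / (-10) = -0.567
  γ = (-9 - (-2)·-0.862 - (2)·-0.567 - (-2)·-1.149) / (9) = -1.321
  δ = (-9 - (-1)·-0.862 - (-4)·-0.567 - (-4)·-1.321) / (10) = -1.741

(-0.862, -0.567, -1.321, -1.741)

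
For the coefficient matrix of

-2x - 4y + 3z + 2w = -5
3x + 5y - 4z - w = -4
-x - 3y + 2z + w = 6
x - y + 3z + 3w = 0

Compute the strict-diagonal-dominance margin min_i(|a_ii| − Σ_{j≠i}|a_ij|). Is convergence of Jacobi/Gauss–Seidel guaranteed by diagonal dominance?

row 1: |-2| − (4+3+2) = -7
row 2: |5| − (3+4+1) = -3
row 3: |2| − (1+3+1) = -3
row 4: |3| − (1+1+3) = -2
minimum over rows = -7 → not strictly diagonally dominant

-7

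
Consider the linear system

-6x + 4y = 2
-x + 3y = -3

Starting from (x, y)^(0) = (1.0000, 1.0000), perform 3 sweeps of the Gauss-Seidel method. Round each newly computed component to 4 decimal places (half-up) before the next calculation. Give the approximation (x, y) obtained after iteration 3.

Iteration 1:
  x = (2 - (4)·1.0000) / (-6) = 0.3333
  y = (-3 - (-1)·0.3333) / (3) = -0.8889
Iteration 2:
  x = (2 - (4)·-0.8889) / (-6) = -0.9259
  y = (-3 - (-1)·-0.9259) / (3) = -1.3086
Iteration 3:
  x = (2 - (4)·-1.3086) / (-6) = -1.2057
  y = (-3 - (-1)·-1.2057) / (3) = -1.4019

(-1.2057, -1.4019)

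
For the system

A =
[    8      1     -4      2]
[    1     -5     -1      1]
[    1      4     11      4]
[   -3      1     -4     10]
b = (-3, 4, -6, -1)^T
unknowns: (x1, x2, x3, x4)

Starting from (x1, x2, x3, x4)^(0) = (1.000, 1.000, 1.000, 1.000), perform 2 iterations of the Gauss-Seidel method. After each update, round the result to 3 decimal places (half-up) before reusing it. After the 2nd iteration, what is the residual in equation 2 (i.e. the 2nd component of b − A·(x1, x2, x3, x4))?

0.369

Iteration 1:
  x1 = (-3 - (1)·1.000 - (-4)·1.000 - (2)·1.000) / (8) = -0.250
  x2 = (4 - (1)·-0.250 - (-1)·1.000 - (1)·1.000) / (-5) = -0.850
  x3 = (-6 - (1)·-0.250 - (4)·-0.850 - (4)·1.000) / (11) = -0.577
  x4 = (-1 - (-3)·-0.250 - (1)·-0.850 - (-4)·-0.577) / (10) = -0.321
Iteration 2:
  x1 = (-3 - (1)·-0.850 - (-4)·-0.577 - (2)·-0.321) / (8) = -0.477
  x2 = (4 - (1)·-0.477 - (-1)·-0.577 - (1)·-0.321) / (-5) = -0.844
  x3 = (-6 - (1)·-0.477 - (4)·-0.844 - (4)·-0.321) / (11) = -0.078
  x4 = (-1 - (-3)·-0.477 - (1)·-0.844 - (-4)·-0.078) / (10) = -0.190
Residual b − A·x = (1.728, 0.369, -0.529, 0.001)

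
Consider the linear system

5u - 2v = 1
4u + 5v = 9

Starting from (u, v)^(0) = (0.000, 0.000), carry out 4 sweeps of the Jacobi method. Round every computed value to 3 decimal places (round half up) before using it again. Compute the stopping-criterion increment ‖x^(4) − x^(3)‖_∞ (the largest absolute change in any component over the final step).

Iteration 1:
  u = (1 - (-2)·0.000) / (5) = 0.200
  v = (9 - (4)·0.000) / (5) = 1.800
Iteration 2:
  u = (1 - (-2)·1.800) / (5) = 0.920
  v = (9 - (4)·0.200) / (5) = 1.640
Iteration 3:
  u = (1 - (-2)·1.640) / (5) = 0.856
  v = (9 - (4)·0.920) / (5) = 1.064
Iteration 4:
  u = (1 - (-2)·1.064) / (5) = 0.626
  v = (9 - (4)·0.856) / (5) = 1.115
Change: (-0.230, 0.051) → max |·| = 0.230

0.230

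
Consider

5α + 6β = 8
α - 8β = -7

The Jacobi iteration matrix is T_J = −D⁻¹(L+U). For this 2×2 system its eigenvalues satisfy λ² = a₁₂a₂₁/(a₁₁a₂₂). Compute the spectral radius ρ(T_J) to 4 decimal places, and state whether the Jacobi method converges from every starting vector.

a₁₂a₂₁/(a₁₁a₂₂) = (6)·(1) / ((5)·(-8)) = -0.150000
ρ = √|-0.150000| = √0.150000 = 0.3873
ρ < 1, so Jacobi converges

0.3873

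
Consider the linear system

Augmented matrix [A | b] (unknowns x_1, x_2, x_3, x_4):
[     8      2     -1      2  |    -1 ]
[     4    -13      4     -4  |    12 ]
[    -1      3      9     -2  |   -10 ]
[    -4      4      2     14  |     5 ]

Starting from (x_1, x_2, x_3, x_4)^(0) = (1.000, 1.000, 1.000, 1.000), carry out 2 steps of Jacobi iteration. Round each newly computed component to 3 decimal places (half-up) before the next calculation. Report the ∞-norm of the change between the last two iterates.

0.870

Iteration 1:
  x_1 = (-1 - (2)·1.000 - (-1)·1.000 - (2)·1.000) / (8) = -0.500
  x_2 = (12 - (4)·1.000 - (4)·1.000 - (-4)·1.000) / (-13) = -0.615
  x_3 = (-10 - (-1)·1.000 - (3)·1.000 - (-2)·1.000) / (9) = -1.111
  x_4 = (5 - (-4)·1.000 - (4)·1.000 - (2)·1.000) / (14) = 0.214
Iteration 2:
  x_1 = (-1 - (2)·-0.615 - (-1)·-1.111 - (2)·0.214) / (8) = -0.164
  x_2 = (12 - (4)·-0.500 - (4)·-1.111 - (-4)·0.214) / (-13) = -1.485
  x_3 = (-10 - (-1)·-0.500 - (3)·-0.615 - (-2)·0.214) / (9) = -0.914
  x_4 = (5 - (-4)·-0.500 - (4)·-0.615 - (2)·-1.111) / (14) = 0.549
Change: (0.336, -0.870, 0.197, 0.335) → max |·| = 0.870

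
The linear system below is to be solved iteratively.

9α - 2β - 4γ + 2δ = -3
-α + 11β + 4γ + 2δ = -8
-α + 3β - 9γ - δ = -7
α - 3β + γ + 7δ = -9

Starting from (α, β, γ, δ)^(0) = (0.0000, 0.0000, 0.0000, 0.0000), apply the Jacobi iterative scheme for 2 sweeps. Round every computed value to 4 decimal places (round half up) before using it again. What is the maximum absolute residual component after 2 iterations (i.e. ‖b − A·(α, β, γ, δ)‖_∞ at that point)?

Iteration 1:
  α = (-3 - (-2)·0.0000 - (-4)·0.0000 - (2)·0.0000) / (9) = -0.3333
  β = (-8 - (-1)·0.0000 - (4)·0.0000 - (2)·0.0000) / (11) = -0.7273
  γ = (-7 - (-1)·0.0000 - (3)·0.0000 - (-1)·0.0000) / (-9) = 0.7778
  δ = (-9 - (1)·0.0000 - (-3)·0.0000 - (1)·0.0000) / (7) = -1.2857
Iteration 2:
  α = (-3 - (-2)·-0.7273 - (-4)·0.7778 - (2)·-1.2857) / (9) = 0.1364
  β = (-8 - (-1)·-0.3333 - (4)·0.7778 - (2)·-1.2857) / (11) = -0.8066
  γ = (-7 - (-1)·-0.3333 - (3)·-0.7273 - (-1)·-1.2857) / (-9) = 0.7152
  δ = (-9 - (1)·-0.3333 - (-3)·-0.7273 - (1)·0.7778) / (7) = -1.6609
Residual b − A·x = (0.3418, 1.4700, 0.3321, -0.6451); ∞-norm = 1.4700

1.4700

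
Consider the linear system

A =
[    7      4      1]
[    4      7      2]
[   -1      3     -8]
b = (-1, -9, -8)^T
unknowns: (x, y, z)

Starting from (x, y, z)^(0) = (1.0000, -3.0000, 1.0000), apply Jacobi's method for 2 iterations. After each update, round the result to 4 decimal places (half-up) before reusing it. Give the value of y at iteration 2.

-2.0306

Iteration 1:
  x = (-1 - (4)·-3.0000 - (1)·1.0000) / (7) = 1.4286
  y = (-9 - (4)·1.0000 - (2)·1.0000) / (7) = -2.1429
  z = (-8 - (-1)·1.0000 - (3)·-3.0000) / (-8) = -0.2500
Iteration 2:
  x = (-1 - (4)·-2.1429 - (1)·-0.2500) / (7) = 1.1174
  y = (-9 - (4)·1.4286 - (2)·-0.2500) / (7) = -2.0306
  z = (-8 - (-1)·1.4286 - (3)·-2.1429) / (-8) = 0.0178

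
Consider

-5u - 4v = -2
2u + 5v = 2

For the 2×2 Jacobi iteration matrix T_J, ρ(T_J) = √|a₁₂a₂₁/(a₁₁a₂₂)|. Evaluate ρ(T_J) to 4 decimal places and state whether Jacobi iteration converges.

a₁₂a₂₁/(a₁₁a₂₂) = (-4)·(2) / ((-5)·(5)) = 0.320000
ρ = √|0.320000| = √0.320000 = 0.5657
ρ < 1, so Jacobi converges

0.5657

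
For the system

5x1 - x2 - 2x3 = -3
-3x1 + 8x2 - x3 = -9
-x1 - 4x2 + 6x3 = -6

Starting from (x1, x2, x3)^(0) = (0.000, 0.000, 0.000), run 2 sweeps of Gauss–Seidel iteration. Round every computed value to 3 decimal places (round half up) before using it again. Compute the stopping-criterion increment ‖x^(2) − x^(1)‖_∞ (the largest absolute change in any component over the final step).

Iteration 1:
  x1 = (-3 - (-1)·0.000 - (-2)·0.000) / (5) = -0.600
  x2 = (-9 - (-3)·-0.600 - (-1)·0.000) / (8) = -1.350
  x3 = (-6 - (-1)·-0.600 - (-4)·-1.350) / (6) = -2.000
Iteration 2:
  x1 = (-3 - (-1)·-1.350 - (-2)·-2.000) / (5) = -1.670
  x2 = (-9 - (-3)·-1.670 - (-1)·-2.000) / (8) = -2.001
  x3 = (-6 - (-1)·-1.670 - (-4)·-2.001) / (6) = -2.612
Change: (-1.070, -0.651, -0.612) → max |·| = 1.070

1.070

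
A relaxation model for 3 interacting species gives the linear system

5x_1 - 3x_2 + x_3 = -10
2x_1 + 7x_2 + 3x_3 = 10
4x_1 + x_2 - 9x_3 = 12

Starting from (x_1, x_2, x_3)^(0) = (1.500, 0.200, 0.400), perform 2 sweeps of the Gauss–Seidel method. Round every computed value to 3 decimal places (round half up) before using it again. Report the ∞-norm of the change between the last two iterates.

1.451

Iteration 1:
  x_1 = (-10 - (-3)·0.200 - (1)·0.400) / (5) = -1.960
  x_2 = (10 - (2)·-1.960 - (3)·0.400) / (7) = 1.817
  x_3 = (12 - (4)·-1.960 - (1)·1.817) / (-9) = -2.003
Iteration 2:
  x_1 = (-10 - (-3)·1.817 - (1)·-2.003) / (5) = -0.509
  x_2 = (10 - (2)·-0.509 - (3)·-2.003) / (7) = 2.432
  x_3 = (12 - (4)·-0.509 - (1)·2.432) / (-9) = -1.289
Change: (1.451, 0.615, 0.714) → max |·| = 1.451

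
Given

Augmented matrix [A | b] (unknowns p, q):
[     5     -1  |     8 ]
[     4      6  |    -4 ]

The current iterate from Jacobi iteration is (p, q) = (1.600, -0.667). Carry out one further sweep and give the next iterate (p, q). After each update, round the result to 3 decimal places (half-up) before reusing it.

(1.467, -1.733)

One sweep:
  p = (8 - (-1)·-0.667) / (5) = 1.467
  q = (-4 - (4)·1.600) / (6) = -1.733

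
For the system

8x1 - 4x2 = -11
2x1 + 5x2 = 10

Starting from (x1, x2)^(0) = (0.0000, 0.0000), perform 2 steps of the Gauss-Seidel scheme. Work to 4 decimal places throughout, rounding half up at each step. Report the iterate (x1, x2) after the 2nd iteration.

(-0.1000, 2.0400)

Iteration 1:
  x1 = (-11 - (-4)·0.0000) / (8) = -1.3750
  x2 = (10 - (2)·-1.3750) / (5) = 2.5500
Iteration 2:
  x1 = (-11 - (-4)·2.5500) / (8) = -0.1000
  x2 = (10 - (2)·-0.1000) / (5) = 2.0400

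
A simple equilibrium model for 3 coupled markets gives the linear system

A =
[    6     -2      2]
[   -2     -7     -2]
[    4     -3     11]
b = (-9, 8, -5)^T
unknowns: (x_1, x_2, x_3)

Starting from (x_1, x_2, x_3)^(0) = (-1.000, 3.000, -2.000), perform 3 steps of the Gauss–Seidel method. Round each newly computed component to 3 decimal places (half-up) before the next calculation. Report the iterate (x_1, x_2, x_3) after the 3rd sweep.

Iteration 1:
  x_1 = (-9 - (-2)·3.000 - (2)·-2.000) / (6) = 0.167
  x_2 = (8 - (-2)·0.167 - (-2)·-2.000) / (-7) = -0.619
  x_3 = (-5 - (4)·0.167 - (-3)·-0.619) / (11) = -0.684
Iteration 2:
  x_1 = (-9 - (-2)·-0.619 - (2)·-0.684) / (6) = -1.478
  x_2 = (8 - (-2)·-1.478 - (-2)·-0.684) / (-7) = -0.525
  x_3 = (-5 - (4)·-1.478 - (-3)·-0.525) / (11) = -0.060
Iteration 3:
  x_1 = (-9 - (-2)·-0.525 - (2)·-0.060) / (6) = -1.655
  x_2 = (8 - (-2)·-1.655 - (-2)·-0.060) / (-7) = -0.653
  x_3 = (-5 - (4)·-1.655 - (-3)·-0.653) / (11) = -0.031

(-1.655, -0.653, -0.031)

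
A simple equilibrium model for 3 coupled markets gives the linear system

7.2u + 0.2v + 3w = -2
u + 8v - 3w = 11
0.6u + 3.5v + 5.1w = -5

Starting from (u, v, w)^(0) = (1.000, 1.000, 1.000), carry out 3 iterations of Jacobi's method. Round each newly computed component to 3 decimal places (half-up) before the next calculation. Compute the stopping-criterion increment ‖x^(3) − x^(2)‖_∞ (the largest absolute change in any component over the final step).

Iteration 1:
  u = (-2 - (0.2)·1.000 - (3)·1.000) / (7.2) = -0.722
  v = (11 - (1)·1.000 - (-3)·1.000) / (8) = 1.625
  w = (-5 - (0.6)·1.000 - (3.5)·1.000) / (5.1) = -1.784
Iteration 2:
  u = (-2 - (0.2)·1.625 - (3)·-1.784) / (7.2) = 0.420
  v = (11 - (1)·-0.722 - (-3)·-1.784) / (8) = 0.796
  w = (-5 - (0.6)·-0.722 - (3.5)·1.625) / (5.1) = -2.011
Iteration 3:
  u = (-2 - (0.2)·0.796 - (3)·-2.011) / (7.2) = 0.538
  v = (11 - (1)·0.420 - (-3)·-2.011) / (8) = 0.568
  w = (-5 - (0.6)·0.420 - (3.5)·0.796) / (5.1) = -1.576
Change: (0.118, -0.228, 0.435) → max |·| = 0.435

0.435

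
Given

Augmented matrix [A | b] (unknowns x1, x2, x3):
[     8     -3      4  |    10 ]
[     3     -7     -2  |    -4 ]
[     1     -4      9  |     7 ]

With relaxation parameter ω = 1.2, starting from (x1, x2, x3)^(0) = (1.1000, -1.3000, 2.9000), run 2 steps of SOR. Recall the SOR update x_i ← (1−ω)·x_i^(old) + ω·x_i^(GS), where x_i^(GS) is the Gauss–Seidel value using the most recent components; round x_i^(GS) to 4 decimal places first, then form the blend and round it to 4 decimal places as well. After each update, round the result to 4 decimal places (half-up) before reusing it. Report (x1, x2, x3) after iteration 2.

Iteration 1:
  x1: GS value = (10 - (-3)·-1.3000 - (4)·2.9000) / (8) = -0.6875;  x1 ← (1−ω)·1.1000 + ω·-0.6875 = -1.0450
  x2: GS value = (-4 - (3)·-1.0450 - (-2)·2.9000) / (-7) = -0.7050;  x2 ← (1−ω)·-1.3000 + ω·-0.7050 = -0.5860
  x3: GS value = (7 - (1)·-1.0450 - (-4)·-0.5860) / (9) = 0.6334;  x3 ← (1−ω)·2.9000 + ω·0.6334 = 0.1801
Iteration 2:
  x1: GS value = (10 - (-3)·-0.5860 - (4)·0.1801) / (8) = 0.9402;  x1 ← (1−ω)·-1.0450 + ω·0.9402 = 1.3372
  x2: GS value = (-4 - (3)·1.3372 - (-2)·0.1801) / (-7) = 1.0931;  x2 ← (1−ω)·-0.5860 + ω·1.0931 = 1.4289
  x3: GS value = (7 - (1)·1.3372 - (-4)·1.4289) / (9) = 1.2643;  x3 ← (1−ω)·0.1801 + ω·1.2643 = 1.4811

(1.3372, 1.4289, 1.4811)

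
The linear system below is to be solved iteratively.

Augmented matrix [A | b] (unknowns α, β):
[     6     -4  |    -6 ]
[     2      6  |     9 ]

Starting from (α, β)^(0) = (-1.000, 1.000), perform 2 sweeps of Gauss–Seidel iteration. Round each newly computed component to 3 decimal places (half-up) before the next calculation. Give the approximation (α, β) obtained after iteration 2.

Iteration 1:
  α = (-6 - (-4)·1.000) / (6) = -0.333
  β = (9 - (2)·-0.333) / (6) = 1.611
Iteration 2:
  α = (-6 - (-4)·1.611) / (6) = 0.074
  β = (9 - (2)·0.074) / (6) = 1.475

(0.074, 1.475)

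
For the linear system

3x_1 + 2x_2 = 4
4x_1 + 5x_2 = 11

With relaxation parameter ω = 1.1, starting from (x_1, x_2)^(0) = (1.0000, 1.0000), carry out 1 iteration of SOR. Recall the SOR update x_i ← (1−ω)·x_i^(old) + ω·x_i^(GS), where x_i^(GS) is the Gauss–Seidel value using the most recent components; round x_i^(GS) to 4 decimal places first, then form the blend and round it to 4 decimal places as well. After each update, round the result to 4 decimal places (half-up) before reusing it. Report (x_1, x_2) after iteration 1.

Iteration 1:
  x_1: GS value = (4 - (2)·1.0000) / (3) = 0.6667;  x_1 ← (1−ω)·1.0000 + ω·0.6667 = 0.6334
  x_2: GS value = (11 - (4)·0.6334) / (5) = 1.6933;  x_2 ← (1−ω)·1.0000 + ω·1.6933 = 1.7626

(0.6334, 1.7626)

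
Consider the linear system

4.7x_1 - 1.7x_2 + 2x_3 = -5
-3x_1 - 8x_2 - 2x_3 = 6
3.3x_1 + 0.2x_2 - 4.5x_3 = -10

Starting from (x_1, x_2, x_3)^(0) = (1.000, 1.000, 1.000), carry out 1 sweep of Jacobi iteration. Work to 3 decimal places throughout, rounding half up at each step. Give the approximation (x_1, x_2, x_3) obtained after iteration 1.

Iteration 1:
  x_1 = (-5 - (-1.7)·1.000 - (2)·1.000) / (4.7) = -1.128
  x_2 = (6 - (-3)·1.000 - (-2)·1.000) / (-8) = -1.375
  x_3 = (-10 - (3.3)·1.000 - (0.2)·1.000) / (-4.5) = 3.000

(-1.128, -1.375, 3.000)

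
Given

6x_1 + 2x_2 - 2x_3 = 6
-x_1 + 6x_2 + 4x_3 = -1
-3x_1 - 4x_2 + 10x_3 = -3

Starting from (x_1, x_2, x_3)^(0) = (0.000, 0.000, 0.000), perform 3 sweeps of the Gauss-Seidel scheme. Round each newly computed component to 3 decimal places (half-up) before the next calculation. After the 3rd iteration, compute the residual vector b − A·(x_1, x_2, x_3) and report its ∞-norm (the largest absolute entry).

Iteration 1:
  x_1 = (6 - (2)·0.000 - (-2)·0.000) / (6) = 1.000
  x_2 = (-1 - (-1)·1.000 - (4)·0.000) / (6) = 0.000
  x_3 = (-3 - (-3)·1.000 - (-4)·0.000) / (10) = 0.000
Iteration 2:
  x_1 = (6 - (2)·0.000 - (-2)·0.000) / (6) = 1.000
  x_2 = (-1 - (-1)·1.000 - (4)·0.000) / (6) = 0.000
  x_3 = (-3 - (-3)·1.000 - (-4)·0.000) / (10) = 0.000
Iteration 3:
  x_1 = (6 - (2)·0.000 - (-2)·0.000) / (6) = 1.000
  x_2 = (-1 - (-1)·1.000 - (4)·0.000) / (6) = 0.000
  x_3 = (-3 - (-3)·1.000 - (-4)·0.000) / (10) = 0.000
Residual b − A·x = (0.000, 0.000, 0.000); ∞-norm = 0.000

0.000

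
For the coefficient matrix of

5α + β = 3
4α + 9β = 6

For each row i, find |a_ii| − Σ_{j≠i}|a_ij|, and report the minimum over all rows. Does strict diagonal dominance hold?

row 1: |5| − (1) = 4
row 2: |9| − (4) = 5
minimum over rows = 4 → strictly diagonally dominant (convergence guaranteed)

4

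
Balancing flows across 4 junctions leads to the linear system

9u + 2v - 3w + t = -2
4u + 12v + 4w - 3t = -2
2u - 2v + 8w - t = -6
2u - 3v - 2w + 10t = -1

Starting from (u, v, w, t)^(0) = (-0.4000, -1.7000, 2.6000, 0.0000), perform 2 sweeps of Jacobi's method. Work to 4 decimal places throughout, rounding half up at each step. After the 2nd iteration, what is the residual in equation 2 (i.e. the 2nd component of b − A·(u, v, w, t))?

3.8958

Iteration 1:
  u = (-2 - (2)·-1.7000 - (-3)·2.6000 - (1)·0.0000) / (9) = 1.0222
  v = (-2 - (4)·-0.4000 - (4)·2.6000 - (-3)·0.0000) / (12) = -0.9000
  w = (-6 - (2)·-0.4000 - (-2)·-1.7000 - (-1)·0.0000) / (8) = -1.0750
  t = (-1 - (2)·-0.4000 - (-3)·-1.7000 - (-2)·2.6000) / (10) = -0.0100
Iteration 2:
  u = (-2 - (2)·-0.9000 - (-3)·-1.0750 - (1)·-0.0100) / (9) = -0.3794
  v = (-2 - (4)·1.0222 - (4)·-1.0750 - (-3)·-0.0100) / (12) = -0.1516
  w = (-6 - (2)·1.0222 - (-2)·-0.9000 - (-1)·-0.0100) / (8) = -1.2318
  t = (-1 - (2)·1.0222 - (-3)·-0.9000 - (-2)·-1.0750) / (10) = -0.7894
Residual b − A·x = (-1.1882, 3.8958, 3.5206, 4.7344)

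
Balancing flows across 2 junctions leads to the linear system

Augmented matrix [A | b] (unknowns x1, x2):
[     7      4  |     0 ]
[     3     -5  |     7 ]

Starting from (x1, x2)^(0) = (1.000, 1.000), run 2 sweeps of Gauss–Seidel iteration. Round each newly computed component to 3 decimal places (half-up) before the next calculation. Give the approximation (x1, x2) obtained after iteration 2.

(0.996, -0.802)

Iteration 1:
  x1 = (0 - (4)·1.000) / (7) = -0.571
  x2 = (7 - (3)·-0.571) / (-5) = -1.743
Iteration 2:
  x1 = (0 - (4)·-1.743) / (7) = 0.996
  x2 = (7 - (3)·0.996) / (-5) = -0.802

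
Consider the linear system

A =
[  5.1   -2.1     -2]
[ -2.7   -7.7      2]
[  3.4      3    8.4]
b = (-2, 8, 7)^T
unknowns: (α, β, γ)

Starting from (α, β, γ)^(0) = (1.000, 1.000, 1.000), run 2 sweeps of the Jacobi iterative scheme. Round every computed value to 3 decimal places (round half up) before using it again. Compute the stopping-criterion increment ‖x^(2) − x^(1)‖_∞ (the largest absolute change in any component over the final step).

Iteration 1:
  α = (-2 - (-2.1)·1.000 - (-2)·1.000) / (5.1) = 0.412
  β = (8 - (-2.7)·1.000 - (2)·1.000) / (-7.7) = -1.130
  γ = (7 - (3.4)·1.000 - (3)·1.000) / (8.4) = 0.071
Iteration 2:
  α = (-2 - (-2.1)·-1.130 - (-2)·0.071) / (5.1) = -0.830
  β = (8 - (-2.7)·0.412 - (2)·0.071) / (-7.7) = -1.165
  γ = (7 - (3.4)·0.412 - (3)·-1.130) / (8.4) = 1.070
Change: (-1.242, -0.035, 0.999) → max |·| = 1.242

1.242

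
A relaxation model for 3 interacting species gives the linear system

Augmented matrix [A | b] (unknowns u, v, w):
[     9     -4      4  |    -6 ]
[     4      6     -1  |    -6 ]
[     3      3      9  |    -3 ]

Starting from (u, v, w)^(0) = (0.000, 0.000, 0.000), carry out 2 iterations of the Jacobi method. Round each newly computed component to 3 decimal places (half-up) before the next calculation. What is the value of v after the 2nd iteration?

-0.611

Iteration 1:
  u = (-6 - (-4)·0.000 - (4)·0.000) / (9) = -0.667
  v = (-6 - (4)·0.000 - (-1)·0.000) / (6) = -1.000
  w = (-3 - (3)·0.000 - (3)·0.000) / (9) = -0.333
Iteration 2:
  u = (-6 - (-4)·-1.000 - (4)·-0.333) / (9) = -0.963
  v = (-6 - (4)·-0.667 - (-1)·-0.333) / (6) = -0.611
  w = (-3 - (3)·-0.667 - (3)·-1.000) / (9) = 0.222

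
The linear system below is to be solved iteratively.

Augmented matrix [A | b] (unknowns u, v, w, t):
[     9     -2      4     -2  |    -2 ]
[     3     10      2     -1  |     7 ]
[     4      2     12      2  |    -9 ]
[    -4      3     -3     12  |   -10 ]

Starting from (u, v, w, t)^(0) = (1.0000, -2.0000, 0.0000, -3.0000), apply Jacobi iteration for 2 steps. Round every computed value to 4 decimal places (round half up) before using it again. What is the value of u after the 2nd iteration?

Iteration 1:
  u = (-2 - (-2)·-2.0000 - (4)·0.0000 - (-2)·-3.0000) / (9) = -1.3333
  v = (7 - (3)·1.0000 - (2)·0.0000 - (-1)·-3.0000) / (10) = 0.1000
  w = (-9 - (4)·1.0000 - (2)·-2.0000 - (2)·-3.0000) / (12) = -0.2500
  t = (-10 - (-4)·1.0000 - (3)·-2.0000 - (-3)·0.0000) / (12) = 0.0000
Iteration 2:
  u = (-2 - (-2)·0.1000 - (4)·-0.2500 - (-2)·0.0000) / (9) = -0.0889
  v = (7 - (3)·-1.3333 - (2)·-0.2500 - (-1)·0.0000) / (10) = 1.1500
  w = (-9 - (4)·-1.3333 - (2)·0.1000 - (2)·0.0000) / (12) = -0.3222
  t = (-10 - (-4)·-1.3333 - (3)·0.1000 - (-3)·-0.2500) / (12) = -1.3653

-0.0889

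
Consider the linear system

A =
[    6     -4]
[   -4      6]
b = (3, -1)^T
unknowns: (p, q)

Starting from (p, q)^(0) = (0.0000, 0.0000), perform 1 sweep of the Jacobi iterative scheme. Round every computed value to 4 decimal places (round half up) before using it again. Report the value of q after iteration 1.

-0.1667

Iteration 1:
  p = (3 - (-4)·0.0000) / (6) = 0.5000
  q = (-1 - (-4)·0.0000) / (6) = -0.1667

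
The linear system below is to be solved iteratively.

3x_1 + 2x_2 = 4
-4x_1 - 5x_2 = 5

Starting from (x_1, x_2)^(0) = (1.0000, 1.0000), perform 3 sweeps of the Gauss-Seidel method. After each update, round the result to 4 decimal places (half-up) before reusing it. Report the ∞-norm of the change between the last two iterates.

0.9007

Iteration 1:
  x_1 = (4 - (2)·1.0000) / (3) = 0.6667
  x_2 = (5 - (-4)·0.6667) / (-5) = -1.5334
Iteration 2:
  x_1 = (4 - (2)·-1.5334) / (3) = 2.3556
  x_2 = (5 - (-4)·2.3556) / (-5) = -2.8845
Iteration 3:
  x_1 = (4 - (2)·-2.8845) / (3) = 3.2563
  x_2 = (5 - (-4)·3.2563) / (-5) = -3.6050
Change: (0.9007, -0.7205) → max |·| = 0.9007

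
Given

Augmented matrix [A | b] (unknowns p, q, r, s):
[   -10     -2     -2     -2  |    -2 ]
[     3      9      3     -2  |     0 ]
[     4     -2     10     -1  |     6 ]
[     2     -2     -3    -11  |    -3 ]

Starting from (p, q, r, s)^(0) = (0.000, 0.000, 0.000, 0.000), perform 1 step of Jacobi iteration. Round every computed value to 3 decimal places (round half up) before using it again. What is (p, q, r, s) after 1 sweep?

Iteration 1:
  p = (-2 - (-2)·0.000 - (-2)·0.000 - (-2)·0.000) / (-10) = 0.200
  q = (0 - (3)·0.000 - (3)·0.000 - (-2)·0.000) / (9) = 0.000
  r = (6 - (4)·0.000 - (-2)·0.000 - (-1)·0.000) / (10) = 0.600
  s = (-3 - (2)·0.000 - (-2)·0.000 - (-3)·0.000) / (-11) = 0.273

(0.200, 0.000, 0.600, 0.273)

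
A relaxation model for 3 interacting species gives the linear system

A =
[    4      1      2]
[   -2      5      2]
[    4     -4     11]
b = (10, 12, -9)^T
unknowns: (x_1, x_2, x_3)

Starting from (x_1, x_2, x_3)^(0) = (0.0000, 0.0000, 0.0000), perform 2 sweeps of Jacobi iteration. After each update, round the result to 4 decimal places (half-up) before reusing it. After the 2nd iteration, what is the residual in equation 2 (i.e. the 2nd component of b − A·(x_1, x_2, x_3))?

Iteration 1:
  x_1 = (10 - (1)·0.0000 - (2)·0.0000) / (4) = 2.5000
  x_2 = (12 - (-2)·0.0000 - (2)·0.0000) / (5) = 2.4000
  x_3 = (-9 - (4)·0.0000 - (-4)·0.0000) / (11) = -0.8182
Iteration 2:
  x_1 = (10 - (1)·2.4000 - (2)·-0.8182) / (4) = 2.3091
  x_2 = (12 - (-2)·2.5000 - (2)·-0.8182) / (5) = 3.7273
  x_3 = (-9 - (4)·2.5000 - (-4)·2.4000) / (11) = -0.8545
Residual b − A·x = (-1.2547, -0.3093, 6.0723)

-0.3093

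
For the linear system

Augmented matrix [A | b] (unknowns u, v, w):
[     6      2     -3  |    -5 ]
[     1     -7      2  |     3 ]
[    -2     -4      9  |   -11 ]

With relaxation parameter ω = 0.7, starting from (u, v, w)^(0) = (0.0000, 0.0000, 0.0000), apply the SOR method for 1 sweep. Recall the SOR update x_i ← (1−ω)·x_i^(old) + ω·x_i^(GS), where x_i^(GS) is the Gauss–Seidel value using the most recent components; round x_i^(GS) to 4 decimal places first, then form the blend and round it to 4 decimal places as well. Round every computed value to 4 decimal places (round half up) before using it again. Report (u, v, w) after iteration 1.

Iteration 1:
  u: GS value = (-5 - (2)·0.0000 - (-3)·0.0000) / (6) = -0.8333;  u ← (1−ω)·0.0000 + ω·-0.8333 = -0.5833
  v: GS value = (3 - (1)·-0.5833 - (2)·0.0000) / (-7) = -0.5119;  v ← (1−ω)·0.0000 + ω·-0.5119 = -0.3583
  w: GS value = (-11 - (-2)·-0.5833 - (-4)·-0.3583) / (9) = -1.5111;  w ← (1−ω)·0.0000 + ω·-1.5111 = -1.0578

(-0.5833, -0.3583, -1.0578)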